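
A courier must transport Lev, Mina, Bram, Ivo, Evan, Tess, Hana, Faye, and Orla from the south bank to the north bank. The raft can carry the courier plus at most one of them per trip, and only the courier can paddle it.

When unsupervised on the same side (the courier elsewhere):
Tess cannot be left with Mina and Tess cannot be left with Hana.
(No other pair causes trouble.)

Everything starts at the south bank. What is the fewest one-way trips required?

Counting alone: the courier can take at most 1 across per trip to the north bank, so moving all 9 needs at least 9 loaded trips out, with a return between consecutive ones — at least 17 crossings.
The safety rule pushes this higher. Following every safe sequence of crossings, the most of the 9 that can be at the north bank as the raft arrives there on crossing 17 is 8 — never all 9.
So no plan with fewer than 19 crossings exists, and this one achieves 19:
1. Courier goes to the north bank with Tess.  [the south bank: Bram, Evan, Faye, Hana, Ivo, Lev, Mina, Orla | the north bank: Tess]
2. Courier goes back to the south bank alone.  [the south bank: Bram, Evan, Faye, Hana, Ivo, Lev, Mina, Orla | the north bank: Tess]
3. Courier goes to the north bank with Lev.  [the south bank: Bram, Evan, Faye, Hana, Ivo, Mina, Orla | the north bank: Lev, Tess]
4. Courier goes back to the south bank alone.  [the south bank: Bram, Evan, Faye, Hana, Ivo, Mina, Orla | the north bank: Lev, Tess]
5. Courier goes to the north bank with Mina.  [the south bank: Bram, Evan, Faye, Hana, Ivo, Orla | the north bank: Lev, Mina, Tess]
6. Courier goes back to the south bank with Tess.  [the south bank: Bram, Evan, Faye, Hana, Ivo, Orla, Tess | the north bank: Lev, Mina]
7. Courier goes to the north bank with Hana.  [the south bank: Bram, Evan, Faye, Ivo, Orla, Tess | the north bank: Hana, Lev, Mina]
8. Courier goes back to the south bank alone.  [the south bank: Bram, Evan, Faye, Ivo, Orla, Tess | the north bank: Hana, Lev, Mina]
9. Courier goes to the north bank with Bram.  [the south bank: Evan, Faye, Ivo, Orla, Tess | the north bank: Bram, Hana, Lev, Mina]
10. Courier goes back to the south bank alone.  [the south bank: Evan, Faye, Ivo, Orla, Tess | the north bank: Bram, Hana, Lev, Mina]
11. Courier goes to the north bank with Ivo.  [the south bank: Evan, Faye, Orla, Tess | the north bank: Bram, Hana, Ivo, Lev, Mina]
12. Courier goes back to the south bank alone.  [the south bank: Evan, Faye, Orla, Tess | the north bank: Bram, Hana, Ivo, Lev, Mina]
13. Courier goes to the north bank with Evan.  [the south bank: Faye, Orla, Tess | the north bank: Bram, Evan, Hana, Ivo, Lev, Mina]
14. Courier goes back to the south bank alone.  [the south bank: Faye, Orla, Tess | the north bank: Bram, Evan, Hana, Ivo, Lev, Mina]
15. Courier goes to the north bank with Faye.  [the south bank: Orla, Tess | the north bank: Bram, Evan, Faye, Hana, Ivo, Lev, Mina]
16. Courier goes back to the south bank alone.  [the south bank: Orla, Tess | the north bank: Bram, Evan, Faye, Hana, Ivo, Lev, Mina]
17. Courier goes to the north bank with Orla.  [the south bank: Tess | the north bank: Bram, Evan, Faye, Hana, Ivo, Lev, Mina, Orla]
18. Courier goes back to the south bank alone.  [the south bank: Tess | the north bank: Bram, Evan, Faye, Hana, Ivo, Lev, Mina, Orla]
19. Courier goes to the north bank with Tess.  [the south bank: — | the north bank: Bram, Evan, Faye, Hana, Ivo, Lev, Mina, Orla, Tess]

19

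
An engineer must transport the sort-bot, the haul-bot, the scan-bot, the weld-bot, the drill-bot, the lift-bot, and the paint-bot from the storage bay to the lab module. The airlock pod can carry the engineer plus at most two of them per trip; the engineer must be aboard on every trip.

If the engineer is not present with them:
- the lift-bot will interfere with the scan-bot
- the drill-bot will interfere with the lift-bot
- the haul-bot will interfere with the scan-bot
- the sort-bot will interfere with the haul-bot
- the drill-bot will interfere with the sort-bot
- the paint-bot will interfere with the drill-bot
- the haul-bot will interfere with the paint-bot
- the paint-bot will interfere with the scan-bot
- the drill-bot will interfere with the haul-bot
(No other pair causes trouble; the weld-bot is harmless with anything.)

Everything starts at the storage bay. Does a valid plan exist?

No

Whatever the first load, the items left behind include a forbidden pair without the engineer. No opening move is safe, so no plan exists.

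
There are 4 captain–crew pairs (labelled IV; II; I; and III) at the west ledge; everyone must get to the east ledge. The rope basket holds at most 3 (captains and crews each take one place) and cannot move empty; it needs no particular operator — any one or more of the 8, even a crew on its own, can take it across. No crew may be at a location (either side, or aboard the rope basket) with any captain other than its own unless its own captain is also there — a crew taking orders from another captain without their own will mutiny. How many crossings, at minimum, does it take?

9

Counting alone: each trip to the east ledge takes at most 3 across and each return brings at least 1 back, so after t trips out (and t−1 returns) at most 3t − (t−1) of the 8 are across; that first reaches 8 at t = 4, so at least 7 crossings are needed.
The safety rule pushes this higher. Following every safe sequence of crossings, the most of the 8 that can be at the east ledge as the rope basket arrives there on crossing 7 is 7 — never all 8.
So no plan with fewer than 9 crossings exists, and this one achieves 9:
1. captain IV and crew IV cross → the east ledge.
2. captain IV crosses ← the west ledge.
3. captain II, captain IV, and crew II cross → the east ledge.
4. captain IV and crew IV cross ← the west ledge.
5. captain I, captain III, and captain IV cross → the east ledge.
6. crew II crosses ← the west ledge.
7. crew II and crew IV cross → the east ledge.
8. crew IV crosses ← the west ledge.
9. crew I, crew III, and crew IV cross → the east ledge.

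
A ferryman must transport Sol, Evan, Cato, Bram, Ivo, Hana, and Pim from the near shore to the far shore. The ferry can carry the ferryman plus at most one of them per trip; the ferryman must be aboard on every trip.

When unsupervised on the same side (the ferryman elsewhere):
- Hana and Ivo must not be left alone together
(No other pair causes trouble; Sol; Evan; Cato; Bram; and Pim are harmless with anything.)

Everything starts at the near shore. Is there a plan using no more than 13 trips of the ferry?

Yes — this plan uses 13 crossings (≤ 13):
1. Ferryman goes to the far shore with Ivo.
2. Ferryman goes back to the near shore alone.
3. Ferryman goes to the far shore with Sol.
4. Ferryman goes back to the near shore alone.
5. Ferryman goes to the far shore with Evan.
6. Ferryman goes back to the near shore alone.
7. Ferryman goes to the far shore with Cato.
8. Ferryman goes back to the near shore alone.
9. Ferryman goes to the far shore with Bram.
10. Ferryman goes back to the near shore alone.
11. Ferryman goes to the far shore with Pim.
12. Ferryman goes back to the near shore alone.
13. Ferryman goes to the far shore with Hana.

Yes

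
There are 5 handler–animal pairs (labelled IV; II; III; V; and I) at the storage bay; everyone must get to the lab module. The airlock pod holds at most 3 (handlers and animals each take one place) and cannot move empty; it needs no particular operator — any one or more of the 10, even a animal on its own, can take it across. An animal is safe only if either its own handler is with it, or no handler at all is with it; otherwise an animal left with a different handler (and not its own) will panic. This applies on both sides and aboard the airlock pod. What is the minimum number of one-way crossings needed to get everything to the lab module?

11

Counting alone: each trip to the lab module takes at most 3 across and each return brings at least 1 back, so after t trips out (and t−1 returns) at most 3t − (t−1) of the 10 are across; that first reaches 10 at t = 5, so at least 9 crossings are needed.
The safety rule pushes this higher. Following every safe sequence of crossings, the most of the 10 that can be at the lab module as the airlock pod arrives there on crossing 9 is 9 — never all 10.
So no plan with fewer than 11 crossings exists, and this one achieves 11:
1. animal IV and handler IV cross → the lab module.
2. handler IV crosses ← the storage bay.
3. animal II, animal III, and animal V cross → the lab module.
4. animal IV crosses ← the storage bay.
5. handler II, handler III, and handler V cross → the lab module.
6. animal II and handler II cross ← the storage bay.
7. handler I, handler II, and handler IV cross → the lab module.
8. animal III crosses ← the storage bay.
9. animal II and animal IV cross → the lab module.
10. animal IV crosses ← the storage bay.
11. animal I, animal III, and animal IV cross → the lab module.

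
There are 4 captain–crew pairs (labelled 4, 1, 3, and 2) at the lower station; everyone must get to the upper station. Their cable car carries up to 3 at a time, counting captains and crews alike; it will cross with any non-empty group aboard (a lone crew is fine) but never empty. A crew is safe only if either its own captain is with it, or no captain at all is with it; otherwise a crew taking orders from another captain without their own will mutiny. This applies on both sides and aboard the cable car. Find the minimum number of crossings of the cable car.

9

Counting alone: each trip to the upper station takes at most 3 across and each return brings at least 1 back, so after t trips out (and t−1 returns) at most 3t − (t−1) of the 8 are across; that first reaches 8 at t = 4, so at least 7 crossings are needed.
The safety rule pushes this higher. Following every safe sequence of crossings, the most of the 8 that can be at the upper station as the cable car arrives there on crossing 7 is 7 — never all 8.
So no plan with fewer than 9 crossings exists, and this one achieves 9:
1. captain 4 and crew 4 cross → the upper station.
2. captain 4 crosses ← the lower station.
3. captain 1, captain 4, and crew 1 cross → the upper station.
4. captain 4 and crew 4 cross ← the lower station.
5. captain 2, captain 3, and captain 4 cross → the upper station.
6. crew 1 crosses ← the lower station.
7. crew 1 and crew 4 cross → the upper station.
8. crew 4 crosses ← the lower station.
9. crew 2, crew 3, and crew 4 cross → the upper station.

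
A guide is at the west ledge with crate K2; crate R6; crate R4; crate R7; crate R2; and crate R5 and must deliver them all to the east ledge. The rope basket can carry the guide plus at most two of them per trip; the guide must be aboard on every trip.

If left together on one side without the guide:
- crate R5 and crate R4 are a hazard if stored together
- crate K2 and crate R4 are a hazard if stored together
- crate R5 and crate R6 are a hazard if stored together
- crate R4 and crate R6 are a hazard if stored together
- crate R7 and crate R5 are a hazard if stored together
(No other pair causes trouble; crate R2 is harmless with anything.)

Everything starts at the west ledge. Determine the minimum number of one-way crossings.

9

Counting alone: the guide can take at most 2 across per trip to the east ledge, so moving all 6 needs at least 3 loaded trips out, with a return between consecutive ones — at least 5 crossings.
The safety rule pushes this higher. Following every safe sequence of crossings, the most of the 6 that can be at the east ledge as the rope basket arrives there on crossings 5, 7 is 4, 5 respectively — never all 6.
So no plan with fewer than 9 crossings exists, and this one achieves 9:
1. Guide goes to the east ledge with crate R4 and crate R5.  [the west ledge: crate K2, crate R2, crate R6, crate R7 | the east ledge: crate R4, crate R5]
2. Guide goes back to the west ledge with crate R4.  [the west ledge: crate K2, crate R2, crate R4, crate R6, crate R7 | the east ledge: crate R5]
3. Guide goes to the east ledge with crate K2 and crate R6.  [the west ledge: crate R2, crate R4, crate R7 | the east ledge: crate K2, crate R5, crate R6]
4. Guide goes back to the west ledge with crate R6.  [the west ledge: crate R2, crate R4, crate R6, crate R7 | the east ledge: crate K2, crate R5]
5. Guide goes to the east ledge with crate R6 and crate R7.  [the west ledge: crate R2, crate R4 | the east ledge: crate K2, crate R5, crate R6, crate R7]
6. Guide goes back to the west ledge with crate R5.  [the west ledge: crate R2, crate R4, crate R5 | the east ledge: crate K2, crate R6, crate R7]
7. Guide goes to the east ledge with crate R2 and crate R4.  [the west ledge: crate R5 | the east ledge: crate K2, crate R2, crate R4, crate R6, crate R7]
8. Guide goes back to the west ledge with crate R4.  [the west ledge: crate R4, crate R5 | the east ledge: crate K2, crate R2, crate R6, crate R7]
9. Guide goes to the east ledge with crate R4 and crate R5.  [the west ledge: — | the east ledge: crate K2, crate R2, crate R4, crate R5, crate R6, crate R7]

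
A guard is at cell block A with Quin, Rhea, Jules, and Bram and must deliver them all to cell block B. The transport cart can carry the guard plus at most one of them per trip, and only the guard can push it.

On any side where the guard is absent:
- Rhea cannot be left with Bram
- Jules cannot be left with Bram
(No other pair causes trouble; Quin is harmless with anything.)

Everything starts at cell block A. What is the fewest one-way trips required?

Counting alone: the guard can take at most 1 across per trip to cell block B, so moving all 4 needs at least 4 loaded trips out, with a return between consecutive ones — at least 7 crossings.
The safety rule pushes this higher. Following every safe sequence of crossings, the most of the 4 that can be at cell block B as the transport cart arrives there on crossing 7 is 3 — never all 4.
So no plan with fewer than 9 crossings exists, and this one achieves 9:
1. Guard goes to cell block B with Bram.  [cell block A: Jules, Quin, Rhea | cell block B: Bram]
2. Guard goes back to cell block A alone.  [cell block A: Jules, Quin, Rhea | cell block B: Bram]
3. Guard goes to cell block B with Quin.  [cell block A: Jules, Rhea | cell block B: Bram, Quin]
4. Guard goes back to cell block A alone.  [cell block A: Jules, Rhea | cell block B: Bram, Quin]
5. Guard goes to cell block B with Rhea.  [cell block A: Jules | cell block B: Bram, Quin, Rhea]
6. Guard goes back to cell block A with Bram.  [cell block A: Bram, Jules | cell block B: Quin, Rhea]
7. Guard goes to cell block B with Jules.  [cell block A: Bram | cell block B: Jules, Quin, Rhea]
8. Guard goes back to cell block A alone.  [cell block A: Bram | cell block B: Jules, Quin, Rhea]
9. Guard goes to cell block B with Bram.  [cell block A: — | cell block B: Bram, Jules, Quin, Rhea]

9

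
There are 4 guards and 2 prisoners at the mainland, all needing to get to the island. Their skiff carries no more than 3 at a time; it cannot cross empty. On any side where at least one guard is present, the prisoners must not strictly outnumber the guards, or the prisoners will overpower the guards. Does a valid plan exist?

1. 2 prisoners → the island.  (the mainland: 4G 0P; the island: 0G 2P)
2. 1 prisoner ← the mainland.  (the mainland: 4G 1P; the island: 0G 1P)
3. 2 guards and 1 prisoner → the island.  (the mainland: 2G 0P; the island: 2G 2P)
4. 1 prisoner ← the mainland.  (the mainland: 2G 1P; the island: 2G 1P)
5. 2 guards and 1 prisoner → the island.  (the mainland: 0G 0P; the island: 4G 2P)

Yes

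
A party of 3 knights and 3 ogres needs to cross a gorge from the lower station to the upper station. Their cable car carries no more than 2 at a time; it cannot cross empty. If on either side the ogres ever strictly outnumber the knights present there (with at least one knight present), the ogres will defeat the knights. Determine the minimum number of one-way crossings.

11

Counting alone: each trip to the upper station takes at most 2 across and each return brings at least 1 back, so after t trips out (and t−1 returns) at most 2t − (t−1) of the 6 are across; that first reaches 6 at t = 5, so at least 9 crossings are needed.
The safety rule pushes this higher. Following every safe sequence of crossings, the most of the 6 that can be at the upper station as the cable car arrives there on crossing 9 is 5 — never all 6.
So no plan with fewer than 11 crossings exists, and this one achieves 11:
1. 2 ogres → the upper station.  (the lower station: 3K 1O; the upper station: 0K 2O)
2. 1 ogre ← the lower station.  (the lower station: 3K 2O; the upper station: 0K 1O)
3. 2 ogres → the upper station.  (the lower station: 3K 0O; the upper station: 0K 3O)
4. 1 ogre ← the lower station.  (the lower station: 3K 1O; the upper station: 0K 2O)
5. 2 knights → the upper station.  (the lower station: 1K 1O; the upper station: 2K 2O)
6. 1 knight and 1 ogre ← the lower station.  (the lower station: 2K 2O; the upper station: 1K 1O)
7. 2 knights → the upper station.  (the lower station: 0K 2O; the upper station: 3K 1O)
8. 1 ogre ← the lower station.  (the lower station: 0K 3O; the upper station: 3K 0O)
9. 2 ogres → the upper station.  (the lower station: 0K 1O; the upper station: 3K 2O)
10. 1 ogre ← the lower station.  (the lower station: 0K 2O; the upper station: 3K 1O)
11. 2 ogres → the upper station.  (the lower station: 0K 0O; the upper station: 3K 3O)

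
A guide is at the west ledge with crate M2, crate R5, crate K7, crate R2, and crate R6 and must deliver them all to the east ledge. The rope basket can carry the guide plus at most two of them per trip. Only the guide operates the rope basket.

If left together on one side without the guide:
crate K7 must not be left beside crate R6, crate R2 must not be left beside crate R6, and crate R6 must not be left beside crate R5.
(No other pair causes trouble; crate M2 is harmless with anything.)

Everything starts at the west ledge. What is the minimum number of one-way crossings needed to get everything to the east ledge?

5

Counting alone: the guide can take at most 2 across per trip to the east ledge, so moving all 5 needs at least 3 loaded trips out, with a return between consecutive ones — at least 5 crossings.
The plan below uses exactly 5 crossings, so it is optimal:
1. Guide goes to the east ledge with crate M2 and crate R6.  [the west ledge: crate K7, crate R2, crate R5 | the east ledge: crate M2, crate R6]
2. Guide goes back to the west ledge alone.  [the west ledge: crate K7, crate R2, crate R5 | the east ledge: crate M2, crate R6]
3. Guide goes to the east ledge with crate K7 and crate R5.  [the west ledge: crate R2 | the east ledge: crate K7, crate M2, crate R5, crate R6]
4. Guide goes back to the west ledge with crate R6.  [the west ledge: crate R2, crate R6 | the east ledge: crate K7, crate M2, crate R5]
5. Guide goes to the east ledge with crate R2 and crate R6.  [the west ledge: — | the east ledge: crate K7, crate M2, crate R2, crate R5, crate R6]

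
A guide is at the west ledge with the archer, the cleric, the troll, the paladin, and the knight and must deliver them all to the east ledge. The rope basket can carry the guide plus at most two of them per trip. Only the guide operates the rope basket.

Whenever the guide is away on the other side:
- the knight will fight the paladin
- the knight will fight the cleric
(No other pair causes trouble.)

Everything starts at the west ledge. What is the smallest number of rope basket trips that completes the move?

Counting alone: the guide can take at most 2 across per trip to the east ledge, so moving all 5 needs at least 3 loaded trips out, with a return between consecutive ones — at least 5 crossings.
The plan below uses exactly 5 crossings, so it is optimal:
1. Guide goes to the east ledge with the knight.
2. Guide goes back to the west ledge alone.
3. Guide goes to the east ledge with the archer and the troll.
4. Guide goes back to the west ledge alone.
5. Guide goes to the east ledge with the cleric and the paladin.

5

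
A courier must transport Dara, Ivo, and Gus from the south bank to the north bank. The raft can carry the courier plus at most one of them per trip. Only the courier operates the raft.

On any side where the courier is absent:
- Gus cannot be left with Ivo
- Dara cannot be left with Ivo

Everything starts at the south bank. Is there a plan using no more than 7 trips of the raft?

Yes — this plan uses 7 crossings (≤ 7):
1. Courier goes to the north bank with Ivo.  [the south bank: Dara, Gus | the north bank: Ivo]
2. Courier goes back to the south bank alone.  [the south bank: Dara, Gus | the north bank: Ivo]
3. Courier goes to the north bank with Dara.  [the south bank: Gus | the north bank: Dara, Ivo]
4. Courier goes back to the south bank with Ivo.  [the south bank: Gus, Ivo | the north bank: Dara]
5. Courier goes to the north bank with Gus.  [the south bank: Ivo | the north bank: Dara, Gus]
6. Courier goes back to the south bank alone.  [the south bank: Ivo | the north bank: Dara, Gus]
7. Courier goes to the north bank with Ivo.  [the south bank: — | the north bank: Dara, Gus, Ivo]

Yes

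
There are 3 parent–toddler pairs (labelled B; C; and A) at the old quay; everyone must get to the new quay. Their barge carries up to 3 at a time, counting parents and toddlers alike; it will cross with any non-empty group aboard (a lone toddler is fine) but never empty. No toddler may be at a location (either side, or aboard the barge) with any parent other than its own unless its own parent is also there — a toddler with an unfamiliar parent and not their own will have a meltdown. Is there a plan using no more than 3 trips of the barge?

Counting alone: each trip to the new quay takes at most 3 across and each return brings at least 1 back, so after t trips out (and t−1 returns) at most 3t − (t−1) of the 6 are across; that first reaches 6 at t = 3, so at least 5 crossings are needed.
Since 3 < 5, 3 crossings cannot be enough. (The shortest complete plan in fact takes 5:)
1. parent B and toddler B cross → the new quay.
2. parent B crosses ← the old quay.
3. parent A, parent B, and parent C cross → the new quay.
4. toddler B crosses ← the old quay.
5. toddler A, toddler B, and toddler C cross → the new quay.

No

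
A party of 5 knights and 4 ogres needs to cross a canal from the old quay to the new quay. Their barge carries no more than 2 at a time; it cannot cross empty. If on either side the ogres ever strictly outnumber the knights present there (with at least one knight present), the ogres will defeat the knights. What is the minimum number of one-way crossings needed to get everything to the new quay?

Counting alone: each trip to the new quay takes at most 2 across and each return brings at least 1 back, so after t trips out (and t−1 returns) at most 2t − (t−1) of the 9 are across; that first reaches 9 at t = 8, so at least 15 crossings are needed.
The plan below uses exactly 15 crossings, so it is optimal:
1. 2 ogres → the new quay.  (the old quay: 5K 2O; the new quay: 0K 2O)
2. 1 ogre ← the old quay.  (the old quay: 5K 3O; the new quay: 0K 1O)
3. 2 ogres → the new quay.  (the old quay: 5K 1O; the new quay: 0K 3O)
4. 1 ogre ← the old quay.  (the old quay: 5K 2O; the new quay: 0K 2O)
5. 2 knights → the new quay.  (the old quay: 3K 2O; the new quay: 2K 2O)
6. 1 ogre ← the old quay.  (the old quay: 3K 3O; the new quay: 2K 1O)
7. 1 knight and 1 ogre → the new quay.  (the old quay: 2K 2O; the new quay: 3K 2O)
8. 1 knight ← the old quay.  (the old quay: 3K 2O; the new quay: 2K 2O)
9. 1 knight and 1 ogre → the new quay.  (the old quay: 2K 1O; the new quay: 3K 3O)
10. 1 ogre ← the old quay.  (the old quay: 2K 2O; the new quay: 3K 2O)
11. 1 knight and 1 ogre → the new quay.  (the old quay: 1K 1O; the new quay: 4K 3O)
12. 1 knight ← the old quay.  (the old quay: 2K 1O; the new quay: 3K 3O)
13. 1 knight and 1 ogre → the new quay.  (the old quay: 1K 0O; the new quay: 4K 4O)
14. 1 ogre ← the old quay.  (the old quay: 1K 1O; the new quay: 4K 3O)
15. 1 knight and 1 ogre → the new quay.  (the old quay: 0K 0O; the new quay: 5K 4O)

15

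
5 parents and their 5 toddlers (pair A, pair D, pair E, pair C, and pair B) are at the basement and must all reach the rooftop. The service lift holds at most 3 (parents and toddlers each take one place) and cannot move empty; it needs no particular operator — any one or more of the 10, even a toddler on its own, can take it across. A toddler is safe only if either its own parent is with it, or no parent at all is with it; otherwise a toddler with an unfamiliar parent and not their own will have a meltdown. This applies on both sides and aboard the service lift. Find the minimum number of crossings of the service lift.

11

Counting alone: each trip to the rooftop takes at most 3 across and each return brings at least 1 back, so after t trips out (and t−1 returns) at most 3t − (t−1) of the 10 are across; that first reaches 10 at t = 5, so at least 9 crossings are needed.
The safety rule pushes this higher. Following every safe sequence of crossings, the most of the 10 that can be at the rooftop as the service lift arrives there on crossing 9 is 9 — never all 10.
So no plan with fewer than 11 crossings exists, and this one achieves 11:
1. parent A and toddler A cross → the rooftop.
2. parent A crosses ← the basement.
3. toddler C, toddler D, and toddler E cross → the rooftop.
4. toddler A crosses ← the basement.
5. parent C, parent D, and parent E cross → the rooftop.
6. parent D and toddler D cross ← the basement.
7. parent A, parent B, and parent D cross → the rooftop.
8. toddler E crosses ← the basement.
9. toddler A and toddler D cross → the rooftop.
10. toddler A crosses ← the basement.
11. toddler A, toddler B, and toddler E cross → the rooftop.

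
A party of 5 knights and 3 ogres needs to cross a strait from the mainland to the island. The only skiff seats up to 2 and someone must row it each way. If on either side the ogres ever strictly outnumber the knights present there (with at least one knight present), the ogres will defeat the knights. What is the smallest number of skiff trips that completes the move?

Counting alone: each trip to the island takes at most 2 across and each return brings at least 1 back, so after t trips out (and t−1 returns) at most 2t − (t−1) of the 8 are across; that first reaches 8 at t = 7, so at least 13 crossings are needed.
The plan below uses exactly 13 crossings, so it is optimal:
1. 2 ogres → the island.  (the mainland: 5K 1O; the island: 0K 2O)
2. 1 ogre ← the mainland.  (the mainland: 5K 2O; the island: 0K 1O)
3. 2 ogres → the island.  (the mainland: 5K 0O; the island: 0K 3O)
4. 1 ogre ← the mainland.  (the mainland: 5K 1O; the island: 0K 2O)
5. 2 knights → the island.  (the mainland: 3K 1O; the island: 2K 2O)
6. 1 ogre ← the mainland.  (the mainland: 3K 2O; the island: 2K 1O)
7. 1 knight and 1 ogre → the island.  (the mainland: 2K 1O; the island: 3K 2O)
8. 1 ogre ← the mainland.  (the mainland: 2K 2O; the island: 3K 1O)
9. 2 ogres → the island.  (the mainland: 2K 0O; the island: 3K 3O)
10. 1 ogre ← the mainland.  (the mainland: 2K 1O; the island: 3K 2O)
11. 1 knight and 1 ogre → the island.  (the mainland: 1K 0O; the island: 4K 3O)
12. 1 ogre ← the mainland.  (the mainland: 1K 1O; the island: 4K 2O)
13. 1 knight and 1 ogre → the island.  (the mainland: 0K 0O; the island: 5K 3O)

13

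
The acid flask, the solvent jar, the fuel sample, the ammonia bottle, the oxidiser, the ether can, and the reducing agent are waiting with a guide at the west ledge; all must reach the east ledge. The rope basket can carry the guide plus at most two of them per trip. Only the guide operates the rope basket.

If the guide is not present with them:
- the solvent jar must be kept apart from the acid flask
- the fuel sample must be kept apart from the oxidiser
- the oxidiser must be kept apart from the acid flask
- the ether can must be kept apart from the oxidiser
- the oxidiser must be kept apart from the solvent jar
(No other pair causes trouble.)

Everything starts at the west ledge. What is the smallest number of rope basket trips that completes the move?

Counting alone: the guide can take at most 2 across per trip to the east ledge, so moving all 7 needs at least 4 loaded trips out, with a return between consecutive ones — at least 7 crossings.
The safety rule pushes this higher. Following every safe sequence of crossings, the most of the 7 that can be at the east ledge as the rope basket arrives there on crossings 7, 9 is 5, 6 respectively — never all 7.
So no plan with fewer than 11 crossings exists, and this one achieves 11:
1. Guide goes to the east ledge with the acid flask and the oxidiser.  [the west ledge: the ammonia bottle, the ether can, the fuel sample, the reducing agent, the solvent jar | the east ledge: the acid flask, the oxidiser]
2. Guide goes back to the west ledge with the acid flask.  [the west ledge: the acid flask, the ammonia bottle, the ether can, the fuel sample, the reducing agent, the solvent jar | the east ledge: the oxidiser]
3. Guide goes to the east ledge with the acid flask and the fuel sample.  [the west ledge: the ammonia bottle, the ether can, the reducing agent, the solvent jar | the east ledge: the acid flask, the fuel sample, the oxidiser]
4. Guide goes back to the west ledge with the oxidiser.  [the west ledge: the ammonia bottle, the ether can, the oxidiser, the reducing agent, the solvent jar | the east ledge: the acid flask, the fuel sample]
5. Guide goes to the east ledge with the ether can and the solvent jar.  [the west ledge: the ammonia bottle, the oxidiser, the reducing agent | the east ledge: the acid flask, the ether can, the fuel sample, the solvent jar]
6. Guide goes back to the west ledge with the acid flask.  [the west ledge: the acid flask, the ammonia bottle, the oxidiser, the reducing agent | the east ledge: the ether can, the fuel sample, the solvent jar]
7. Guide goes to the east ledge with the acid flask and the ammonia bottle.  [the west ledge: the oxidiser, the reducing agent | the east ledge: the acid flask, the ammonia bottle, the ether can, the fuel sample, the solvent jar]
8. Guide goes back to the west ledge with the acid flask.  [the west ledge: the acid flask, the oxidiser, the reducing agent | the east ledge: the ammonia bottle, the ether can, the fuel sample, the solvent jar]
9. Guide goes to the east ledge with the acid flask and the reducing agent.  [the west ledge: the oxidiser | the east ledge: the acid flask, the ammonia bottle, the ether can, the fuel sample, the reducing agent, the solvent jar]
10. Guide goes back to the west ledge with the acid flask.  [the west ledge: the acid flask, the oxidiser | the east ledge: the ammonia bottle, the ether can, the fuel sample, the reducing agent, the solvent jar]
11. Guide goes to the east ledge with the acid flask and the oxidiser.  [the west ledge: — | the east ledge: the acid flask, the ammonia bottle, the ether can, the fuel sample, the oxidiser, the reducing agent, the solvent jar]

11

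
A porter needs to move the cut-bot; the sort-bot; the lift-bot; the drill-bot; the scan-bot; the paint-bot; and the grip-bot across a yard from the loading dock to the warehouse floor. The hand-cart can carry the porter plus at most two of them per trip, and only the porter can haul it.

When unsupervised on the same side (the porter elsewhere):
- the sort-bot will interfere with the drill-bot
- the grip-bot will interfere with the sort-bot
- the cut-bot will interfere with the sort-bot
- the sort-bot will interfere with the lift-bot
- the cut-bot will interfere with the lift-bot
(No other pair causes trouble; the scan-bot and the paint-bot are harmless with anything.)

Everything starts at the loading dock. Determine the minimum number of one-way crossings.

11

Counting alone: the porter can take at most 2 across per trip to the warehouse floor, so moving all 7 needs at least 4 loaded trips out, with a return between consecutive ones — at least 7 crossings.
The safety rule pushes this higher. Following every safe sequence of crossings, the most of the 7 that can be at the warehouse floor as the hand-cart arrives there on crossings 7, 9 is 5, 6 respectively — never all 7.
So no plan with fewer than 11 crossings exists, and this one achieves 11:
1. Porter goes to the warehouse floor with the cut-bot and the sort-bot.  [the loading dock: the drill-bot, the grip-bot, the lift-bot, the paint-bot, the scan-bot | the warehouse floor: the cut-bot, the sort-bot]
2. Porter goes back to the loading dock with the cut-bot.  [the loading dock: the cut-bot, the drill-bot, the grip-bot, the lift-bot, the paint-bot, the scan-bot | the warehouse floor: the sort-bot]
3. Porter goes to the warehouse floor with the cut-bot and the drill-bot.  [the loading dock: the grip-bot, the lift-bot, the paint-bot, the scan-bot | the warehouse floor: the cut-bot, the drill-bot, the sort-bot]
4. Porter goes back to the loading dock with the sort-bot.  [the loading dock: the grip-bot, the lift-bot, the paint-bot, the scan-bot, the sort-bot | the warehouse floor: the cut-bot, the drill-bot]
5. Porter goes to the warehouse floor with the scan-bot and the sort-bot.  [the loading dock: the grip-bot, the lift-bot, the paint-bot | the warehouse floor: the cut-bot, the drill-bot, the scan-bot, the sort-bot]
6. Porter goes back to the loading dock with the sort-bot.  [the loading dock: the grip-bot, the lift-bot, the paint-bot, the sort-bot | the warehouse floor: the cut-bot, the drill-bot, the scan-bot]
7. Porter goes to the warehouse floor with the paint-bot and the sort-bot.  [the loading dock: the grip-bot, the lift-bot | the warehouse floor: the cut-bot, the drill-bot, the paint-bot, the scan-bot, the sort-bot]
8. Porter goes back to the loading dock with the sort-bot.  [the loading dock: the grip-bot, the lift-bot, the sort-bot | the warehouse floor: the cut-bot, the drill-bot, the paint-bot, the scan-bot]
9. Porter goes to the warehouse floor with the grip-bot and the sort-bot.  [the loading dock: the lift-bot | the warehouse floor: the cut-bot, the drill-bot, the grip-bot, the paint-bot, the scan-bot, the sort-bot]
10. Porter goes back to the loading dock with the sort-bot.  [the loading dock: the lift-bot, the sort-bot | the warehouse floor: the cut-bot, the drill-bot, the grip-bot, the paint-bot, the scan-bot]
11. Porter goes to the warehouse floor with the lift-bot and the sort-bot.  [the loading dock: — | the warehouse floor: the cut-bot, the drill-bot, the grip-bot, the lift-bot, the paint-bot, the scan-bot, the sort-bot]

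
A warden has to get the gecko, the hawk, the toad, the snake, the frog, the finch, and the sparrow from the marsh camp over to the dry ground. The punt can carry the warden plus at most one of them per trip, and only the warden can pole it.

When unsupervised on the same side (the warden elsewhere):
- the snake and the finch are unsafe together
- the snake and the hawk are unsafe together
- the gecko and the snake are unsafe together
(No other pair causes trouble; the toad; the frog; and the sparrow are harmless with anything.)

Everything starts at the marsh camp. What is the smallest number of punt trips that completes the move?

impossible

Following every safe sequence of crossings from the start, the most of the 7 that can be at the dry ground as the punt arrives there on crossings 1, 3, 5, 7, 9 is 1, 2, 3, 4, 5 respectively; the best ever achieved is 5 of 7.
From crossing 11 on, no configuration arises that was not already reachable earlier: only 72 distinct safe configurations (who is on which side, and where the punt is) can ever be reached, none of them has everyone across, and every continuation just revisits them. So no valid plan exists.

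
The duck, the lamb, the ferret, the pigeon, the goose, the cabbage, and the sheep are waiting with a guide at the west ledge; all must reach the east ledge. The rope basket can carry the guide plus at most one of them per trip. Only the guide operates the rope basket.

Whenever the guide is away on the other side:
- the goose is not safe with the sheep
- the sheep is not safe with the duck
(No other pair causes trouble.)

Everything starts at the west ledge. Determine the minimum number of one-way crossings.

Counting alone: the guide can take at most 1 across per trip to the east ledge, so moving all 7 needs at least 7 loaded trips out, with a return between consecutive ones — at least 13 crossings.
The safety rule pushes this higher. Following every safe sequence of crossings, the most of the 7 that can be at the east ledge as the rope basket arrives there on crossing 13 is 6 — never all 7.
So no plan with fewer than 15 crossings exists, and this one achieves 15:
1. Guide goes to the east ledge with the sheep.  [the west ledge: the cabbage, the duck, the ferret, the goose, the lamb, the pigeon | the east ledge: the sheep]
2. Guide goes back to the west ledge alone.  [the west ledge: the cabbage, the duck, the ferret, the goose, the lamb, the pigeon | the east ledge: the sheep]
3. Guide goes to the east ledge with the duck.  [the west ledge: the cabbage, the ferret, the goose, the lamb, the pigeon | the east ledge: the duck, the sheep]
4. Guide goes back to the west ledge with the sheep.  [the west ledge: the cabbage, the ferret, the goose, the lamb, the pigeon, the sheep | the east ledge: the duck]
5. Guide goes to the east ledge with the goose.  [the west ledge: the cabbage, the ferret, the lamb, the pigeon, the sheep | the east ledge: the duck, the goose]
6. Guide goes back to the west ledge alone.  [the west ledge: the cabbage, the ferret, the lamb, the pigeon, the sheep | the east ledge: the duck, the goose]
7. Guide goes to the east ledge with the lamb.  [the west ledge: the cabbage, the ferret, the pigeon, the sheep | the east ledge: the duck, the goose, the lamb]
8. Guide goes back to the west ledge alone.  [the west ledge: the cabbage, the ferret, the pigeon, the sheep | the east ledge: the duck, the goose, the lamb]
9. Guide goes to the east ledge with the ferret.  [the west ledge: the cabbage, the pigeon, the sheep | the east ledge: the duck, the ferret, the goose, the lamb]
10. Guide goes back to the west ledge alone.  [the west ledge: the cabbage, the pigeon, the sheep | the east ledge: the duck, the ferret, the goose, the lamb]
11. Guide goes to the east ledge with the pigeon.  [the west ledge: the cabbage, the sheep | the east ledge: the duck, the ferret, the goose, the lamb, the pigeon]
12. Guide goes back to the west ledge alone.  [the west ledge: the cabbage, the sheep | the east ledge: the duck, the ferret, the goose, the lamb, the pigeon]
13. Guide goes to the east ledge with the cabbage.  [the west ledge: the sheep | the east ledge: the cabbage, the duck, the ferret, the goose, the lamb, the pigeon]
14. Guide goes back to the west ledge alone.  [the west ledge: the sheep | the east ledge: the cabbage, the duck, the ferret, the goose, the lamb, the pigeon]
15. Guide goes to the east ledge with the sheep.  [the west ledge: — | the east ledge: the cabbage, the duck, the ferret, the goose, the lamb, the pigeon, the sheep]

15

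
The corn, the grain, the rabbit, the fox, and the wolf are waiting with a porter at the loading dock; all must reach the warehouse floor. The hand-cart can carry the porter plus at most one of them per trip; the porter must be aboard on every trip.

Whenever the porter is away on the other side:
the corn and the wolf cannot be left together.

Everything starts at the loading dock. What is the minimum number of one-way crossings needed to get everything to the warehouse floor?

Counting alone: the porter can take at most 1 across per trip to the warehouse floor, so moving all 5 needs at least 5 loaded trips out, with a return between consecutive ones — at least 9 crossings.
The plan below uses exactly 9 crossings, so it is optimal:
1. Porter goes to the warehouse floor with the corn.
2. Porter goes back to the loading dock alone.
3. Porter goes to the warehouse floor with the grain.
4. Porter goes back to the loading dock alone.
5. Porter goes to the warehouse floor with the rabbit.
6. Porter goes back to the loading dock alone.
7. Porter goes to the warehouse floor with the fox.
8. Porter goes back to the loading dock alone.
9. Porter goes to the warehouse floor with the wolf.

9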